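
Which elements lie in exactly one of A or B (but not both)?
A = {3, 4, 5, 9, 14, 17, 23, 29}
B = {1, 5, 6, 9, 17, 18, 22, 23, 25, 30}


A △ B = (A \ B) ∪ (B \ A) = elements in exactly one of A or B
A \ B = {3, 4, 14, 29}
B \ A = {1, 6, 18, 22, 25, 30}
A △ B = {1, 3, 4, 6, 14, 18, 22, 25, 29, 30}

A △ B = {1, 3, 4, 6, 14, 18, 22, 25, 29, 30}


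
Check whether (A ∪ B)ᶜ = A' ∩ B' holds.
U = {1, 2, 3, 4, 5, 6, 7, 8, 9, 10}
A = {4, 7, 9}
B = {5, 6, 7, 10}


LHS: A ∪ B = {4, 5, 6, 7, 9, 10}
(A ∪ B)' = U \ (A ∪ B) = {1, 2, 3, 8}
A' = {1, 2, 3, 5, 6, 8, 10}, B' = {1, 2, 3, 4, 8, 9}
Claimed RHS: A' ∩ B' = {1, 2, 3, 8}
Identity is VALID: LHS = RHS = {1, 2, 3, 8} ✓

Identity is valid. (A ∪ B)' = A' ∩ B' = {1, 2, 3, 8}


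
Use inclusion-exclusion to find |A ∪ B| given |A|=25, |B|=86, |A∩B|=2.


|A ∪ B| = |A| + |B| - |A ∩ B|
= 25 + 86 - 2
= 109

|A ∪ B| = 109


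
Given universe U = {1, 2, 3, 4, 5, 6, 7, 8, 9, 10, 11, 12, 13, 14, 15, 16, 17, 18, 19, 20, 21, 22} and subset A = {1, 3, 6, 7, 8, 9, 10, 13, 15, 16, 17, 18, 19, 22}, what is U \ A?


Aᶜ = U \ A = elements in U but not in A
U = {1, 2, 3, 4, 5, 6, 7, 8, 9, 10, 11, 12, 13, 14, 15, 16, 17, 18, 19, 20, 21, 22}
A = {1, 3, 6, 7, 8, 9, 10, 13, 15, 16, 17, 18, 19, 22}
Aᶜ = {2, 4, 5, 11, 12, 14, 20, 21}

Aᶜ = {2, 4, 5, 11, 12, 14, 20, 21}


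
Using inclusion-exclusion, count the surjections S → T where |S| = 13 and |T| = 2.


n = |S| = 13, k = |T| = 2. Surjections via inclusion-exclusion:
S(n,k) = Σ(-1)^i × C(k,i) × (k-i)^n, i=0 to k
i=0: (-1)^0×C(2,0)×2^13 = 8192
i=1: (-1)^1×C(2,1)×1^13 = -2
i=2: (-1)^2×C(2,2)×0^13 = 0
Total = 8190

Number of surjections = 8190


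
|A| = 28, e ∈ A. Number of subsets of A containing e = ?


Subsets of A containing e correspond to subsets of A \ {e}, which has 27 elements.
Count = 2^(n-1) = 2^27
= 134217728

Number of subsets containing e = 134217728


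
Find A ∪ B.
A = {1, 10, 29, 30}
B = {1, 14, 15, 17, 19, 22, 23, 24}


A ∪ B = all elements in A or B (or both)
A = {1, 10, 29, 30}
B = {1, 14, 15, 17, 19, 22, 23, 24}
A ∪ B = {1, 10, 14, 15, 17, 19, 22, 23, 24, 29, 30}

A ∪ B = {1, 10, 14, 15, 17, 19, 22, 23, 24, 29, 30}


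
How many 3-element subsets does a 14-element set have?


C(n,k) = n! / (k!(n-k)!)
C(14,3) = 14! / (3!11!)
= 364

C(14,3) = 364


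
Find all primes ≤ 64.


Checking each candidate:
Condition: primes ≤ 64
Result = {2, 3, 5, 7, 11, 13, 17, 19, 23, 29, 31, 37, 41, 43, 47, 53, 59, 61}

{2, 3, 5, 7, 11, 13, 17, 19, 23, 29, 31, 37, 41, 43, 47, 53, 59, 61}


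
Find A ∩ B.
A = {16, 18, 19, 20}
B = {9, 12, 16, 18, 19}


A ∩ B = elements in both A and B
A = {16, 18, 19, 20}
B = {9, 12, 16, 18, 19}
A ∩ B = {16, 18, 19}

A ∩ B = {16, 18, 19}


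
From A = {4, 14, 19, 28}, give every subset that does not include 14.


A subset of A that omits 14 is a subset of A \ {14}, so there are 2^(n-1) = 2^3 = 8 of them.
Subsets excluding 14: ∅, {4}, {19}, {28}, {4, 19}, {4, 28}, {19, 28}, {4, 19, 28}

Subsets excluding 14 (8 total): ∅, {4}, {19}, {28}, {4, 19}, {4, 28}, {19, 28}, {4, 19, 28}


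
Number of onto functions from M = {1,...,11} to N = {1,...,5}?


n = |M| = 11, k = |N| = 5. Surjections via inclusion-exclusion:
S(n,k) = Σ(-1)^i × C(k,i) × (k-i)^n, i=0 to k
i=0: (-1)^0×C(5,0)×5^11 = 48828125
i=1: (-1)^1×C(5,1)×4^11 = -20971520
i=2: (-1)^2×C(5,2)×3^11 = 1771470
i=3: (-1)^3×C(5,3)×2^11 = -20480
i=4: (-1)^4×C(5,4)×1^11 = 5
i=5: (-1)^5×C(5,5)×0^11 = 0
Total = 29607600

Number of surjections = 29607600


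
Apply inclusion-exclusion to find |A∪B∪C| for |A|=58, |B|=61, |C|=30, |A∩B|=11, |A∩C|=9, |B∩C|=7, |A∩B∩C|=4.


|A∪B∪C| = |A|+|B|+|C| - |A∩B|-|A∩C|-|B∩C| + |A∩B∩C|
= 58+61+30 - 11-9-7 + 4
= 149 - 27 + 4
= 126

|A ∪ B ∪ C| = 126


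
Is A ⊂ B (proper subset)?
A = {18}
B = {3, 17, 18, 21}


A ⊂ B requires: A ⊆ B AND A ≠ B.
A ⊆ B? Yes
A = B? No
A ⊂ B: Yes (A is a proper subset of B)

Yes, A ⊂ B


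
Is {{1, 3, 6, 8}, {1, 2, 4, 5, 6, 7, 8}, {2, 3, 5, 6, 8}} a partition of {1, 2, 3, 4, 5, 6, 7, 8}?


A partition requires: (1) non-empty parts, (2) pairwise disjoint, (3) union = U
Parts: {1, 3, 6, 8}, {1, 2, 4, 5, 6, 7, 8}, {2, 3, 5, 6, 8}
Union of parts: {1, 2, 3, 4, 5, 6, 7, 8}
U = {1, 2, 3, 4, 5, 6, 7, 8}
All non-empty? True
Pairwise disjoint? False
Covers U? True

No, not a valid partition


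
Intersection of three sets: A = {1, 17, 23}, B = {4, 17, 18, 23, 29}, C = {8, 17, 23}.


A ∩ B = {17, 23}
(A ∩ B) ∩ C = {17, 23}

A ∩ B ∩ C = {17, 23}


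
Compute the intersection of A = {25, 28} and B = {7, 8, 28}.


A ∩ B = elements in both A and B
A = {25, 28}
B = {7, 8, 28}
A ∩ B = {28}

A ∩ B = {28}


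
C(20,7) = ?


C(n,k) = n! / (k!(n-k)!)
C(20,7) = 20! / (7!13!)
= 77520

C(20,7) = 77520


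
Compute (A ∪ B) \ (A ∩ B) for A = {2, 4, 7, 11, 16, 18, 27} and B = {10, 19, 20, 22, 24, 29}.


A △ B = (A \ B) ∪ (B \ A) = elements in exactly one of A or B
A \ B = {2, 4, 7, 11, 16, 18, 27}
B \ A = {10, 19, 20, 22, 24, 29}
A △ B = {2, 4, 7, 10, 11, 16, 18, 19, 20, 22, 24, 27, 29}

A △ B = {2, 4, 7, 10, 11, 16, 18, 19, 20, 22, 24, 27, 29}


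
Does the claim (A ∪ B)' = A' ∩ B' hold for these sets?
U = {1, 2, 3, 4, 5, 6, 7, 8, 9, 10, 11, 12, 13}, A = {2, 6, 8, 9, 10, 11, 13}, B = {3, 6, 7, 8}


LHS: A ∪ B = {2, 3, 6, 7, 8, 9, 10, 11, 13}
(A ∪ B)' = U \ (A ∪ B) = {1, 4, 5, 12}
A' = {1, 3, 4, 5, 7, 12}, B' = {1, 2, 4, 5, 9, 10, 11, 12, 13}
Claimed RHS: A' ∩ B' = {1, 4, 5, 12}
Identity is VALID: LHS = RHS = {1, 4, 5, 12} ✓

Identity is valid. (A ∪ B)' = A' ∩ B' = {1, 4, 5, 12}


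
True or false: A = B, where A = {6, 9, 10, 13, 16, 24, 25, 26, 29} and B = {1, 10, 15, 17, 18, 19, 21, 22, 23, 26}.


Two sets are equal iff they have exactly the same elements.
A = {6, 9, 10, 13, 16, 24, 25, 26, 29}
B = {1, 10, 15, 17, 18, 19, 21, 22, 23, 26}
Differences: {1, 6, 9, 13, 15, 16, 17, 18, 19, 21, 22, 23, 24, 25, 29}
A ≠ B

No, A ≠ B


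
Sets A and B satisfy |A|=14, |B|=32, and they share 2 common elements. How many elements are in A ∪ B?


|A ∪ B| = |A| + |B| - |A ∩ B|
= 14 + 32 - 2
= 44

|A ∪ B| = 44


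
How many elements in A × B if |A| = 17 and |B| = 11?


|A × B| = |A| × |B|
= 17 × 11
= 187

|A × B| = 187


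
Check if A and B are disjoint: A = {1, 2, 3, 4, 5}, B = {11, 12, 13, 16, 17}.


Disjoint means A ∩ B = ∅.
A ∩ B = ∅
A ∩ B = ∅, so A and B are disjoint.

Yes, A and B are disjoint


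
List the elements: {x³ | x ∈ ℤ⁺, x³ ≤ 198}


Checking each candidate:
Condition: positive perfect cubes ≤ 198
Result = {1, 8, 27, 64, 125}

{1, 8, 27, 64, 125}


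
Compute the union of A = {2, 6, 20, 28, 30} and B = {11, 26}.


A ∪ B = all elements in A or B (or both)
A = {2, 6, 20, 28, 30}
B = {11, 26}
A ∪ B = {2, 6, 11, 20, 26, 28, 30}

A ∪ B = {2, 6, 11, 20, 26, 28, 30}


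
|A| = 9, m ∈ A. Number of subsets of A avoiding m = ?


Subsets of A avoiding m are subsets of A \ {m}, which has 8 elements.
Count = 2^(n-1) = 2^8
= 256

Number of subsets avoiding m = 256


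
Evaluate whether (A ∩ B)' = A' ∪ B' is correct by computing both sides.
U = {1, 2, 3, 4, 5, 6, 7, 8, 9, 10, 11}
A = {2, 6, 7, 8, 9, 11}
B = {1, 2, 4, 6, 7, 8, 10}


LHS: A ∩ B = {2, 6, 7, 8}
(A ∩ B)' = U \ (A ∩ B) = {1, 3, 4, 5, 9, 10, 11}
A' = {1, 3, 4, 5, 10}, B' = {3, 5, 9, 11}
Claimed RHS: A' ∪ B' = {1, 3, 4, 5, 9, 10, 11}
Identity is VALID: LHS = RHS = {1, 3, 4, 5, 9, 10, 11} ✓

Identity is valid. (A ∩ B)' = A' ∪ B' = {1, 3, 4, 5, 9, 10, 11}


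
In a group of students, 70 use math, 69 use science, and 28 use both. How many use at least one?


|A ∪ B| = |A| + |B| - |A ∩ B|
= 70 + 69 - 28
= 111

|A ∪ B| = 111


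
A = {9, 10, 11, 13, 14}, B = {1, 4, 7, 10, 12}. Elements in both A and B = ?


A = {9, 10, 11, 13, 14}
B = {1, 4, 7, 10, 12}
Region: in both A and B
Elements: {10}

Elements in both A and B: {10}


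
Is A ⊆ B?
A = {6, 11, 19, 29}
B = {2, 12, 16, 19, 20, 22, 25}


A ⊆ B means every element of A is in B.
Elements in A not in B: {6, 11, 29}
So A ⊄ B.

No, A ⊄ B


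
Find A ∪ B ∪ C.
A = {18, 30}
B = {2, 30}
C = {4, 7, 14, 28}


A ∪ B = {2, 18, 30}
(A ∪ B) ∪ C = {2, 4, 7, 14, 18, 28, 30}

A ∪ B ∪ C = {2, 4, 7, 14, 18, 28, 30}


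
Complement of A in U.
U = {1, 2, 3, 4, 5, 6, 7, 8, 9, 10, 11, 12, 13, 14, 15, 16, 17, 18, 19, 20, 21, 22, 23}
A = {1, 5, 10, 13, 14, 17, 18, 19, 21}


Aᶜ = U \ A = elements in U but not in A
U = {1, 2, 3, 4, 5, 6, 7, 8, 9, 10, 11, 12, 13, 14, 15, 16, 17, 18, 19, 20, 21, 22, 23}
A = {1, 5, 10, 13, 14, 17, 18, 19, 21}
Aᶜ = {2, 3, 4, 6, 7, 8, 9, 11, 12, 15, 16, 20, 22, 23}

Aᶜ = {2, 3, 4, 6, 7, 8, 9, 11, 12, 15, 16, 20, 22, 23}


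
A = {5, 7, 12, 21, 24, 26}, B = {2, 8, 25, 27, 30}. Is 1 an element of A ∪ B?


A = {5, 7, 12, 21, 24, 26}, B = {2, 8, 25, 27, 30}
A ∪ B = all elements in A or B
A ∪ B = {2, 5, 7, 8, 12, 21, 24, 25, 26, 27, 30}
Checking if 1 ∈ A ∪ B
1 is not in A ∪ B → False

1 ∉ A ∪ B


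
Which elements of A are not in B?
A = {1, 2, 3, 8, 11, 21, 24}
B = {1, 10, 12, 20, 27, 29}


A \ B = elements in A but not in B
A = {1, 2, 3, 8, 11, 21, 24}
B = {1, 10, 12, 20, 27, 29}
Remove from A any elements in B
A \ B = {2, 3, 8, 11, 21, 24}

A \ B = {2, 3, 8, 11, 21, 24}


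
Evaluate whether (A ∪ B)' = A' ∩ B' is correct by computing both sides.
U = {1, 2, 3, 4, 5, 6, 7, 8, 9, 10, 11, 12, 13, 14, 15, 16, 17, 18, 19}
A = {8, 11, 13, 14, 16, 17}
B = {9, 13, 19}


LHS: A ∪ B = {8, 9, 11, 13, 14, 16, 17, 19}
(A ∪ B)' = U \ (A ∪ B) = {1, 2, 3, 4, 5, 6, 7, 10, 12, 15, 18}
A' = {1, 2, 3, 4, 5, 6, 7, 9, 10, 12, 15, 18, 19}, B' = {1, 2, 3, 4, 5, 6, 7, 8, 10, 11, 12, 14, 15, 16, 17, 18}
Claimed RHS: A' ∩ B' = {1, 2, 3, 4, 5, 6, 7, 10, 12, 15, 18}
Identity is VALID: LHS = RHS = {1, 2, 3, 4, 5, 6, 7, 10, 12, 15, 18} ✓

Identity is valid. (A ∪ B)' = A' ∩ B' = {1, 2, 3, 4, 5, 6, 7, 10, 12, 15, 18}


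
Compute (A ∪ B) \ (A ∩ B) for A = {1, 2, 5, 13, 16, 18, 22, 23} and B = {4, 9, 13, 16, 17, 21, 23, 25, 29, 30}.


A △ B = (A \ B) ∪ (B \ A) = elements in exactly one of A or B
A \ B = {1, 2, 5, 18, 22}
B \ A = {4, 9, 17, 21, 25, 29, 30}
A △ B = {1, 2, 4, 5, 9, 17, 18, 21, 22, 25, 29, 30}

A △ B = {1, 2, 4, 5, 9, 17, 18, 21, 22, 25, 29, 30}


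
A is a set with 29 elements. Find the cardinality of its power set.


Number of subsets = 2^n
= 2^29
= 536870912

|P(A)| = 536870912


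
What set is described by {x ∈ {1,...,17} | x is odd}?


Checking each candidate:
Condition: odd numbers in {1,...,17}
Result = {1, 3, 5, 7, 9, 11, 13, 15, 17}

{1, 3, 5, 7, 9, 11, 13, 15, 17}


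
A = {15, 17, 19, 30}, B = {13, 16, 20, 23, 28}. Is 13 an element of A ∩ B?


A = {15, 17, 19, 30}, B = {13, 16, 20, 23, 28}
A ∩ B = elements in both A and B
A ∩ B = ∅
Checking if 13 ∈ A ∩ B
13 is not in A ∩ B → False

13 ∉ A ∩ B


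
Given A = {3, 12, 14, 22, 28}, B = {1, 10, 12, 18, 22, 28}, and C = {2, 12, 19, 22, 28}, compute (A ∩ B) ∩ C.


A ∩ B = {12, 22, 28}
(A ∩ B) ∩ C = {12, 22, 28}

A ∩ B ∩ C = {12, 22, 28}


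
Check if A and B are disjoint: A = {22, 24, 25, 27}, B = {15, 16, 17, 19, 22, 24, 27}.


Disjoint means A ∩ B = ∅.
A ∩ B = {22, 24, 27}
A ∩ B ≠ ∅, so A and B are NOT disjoint.

No, A and B are not disjoint (A ∩ B = {22, 24, 27})


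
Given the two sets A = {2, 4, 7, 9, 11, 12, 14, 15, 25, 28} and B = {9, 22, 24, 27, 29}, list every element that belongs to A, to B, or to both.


A ∪ B = all elements in A or B (or both)
A = {2, 4, 7, 9, 11, 12, 14, 15, 25, 28}
B = {9, 22, 24, 27, 29}
A ∪ B = {2, 4, 7, 9, 11, 12, 14, 15, 22, 24, 25, 27, 28, 29}

A ∪ B = {2, 4, 7, 9, 11, 12, 14, 15, 22, 24, 25, 27, 28, 29}


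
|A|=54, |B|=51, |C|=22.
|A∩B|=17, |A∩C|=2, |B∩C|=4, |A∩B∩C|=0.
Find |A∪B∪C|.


|A∪B∪C| = |A|+|B|+|C| - |A∩B|-|A∩C|-|B∩C| + |A∩B∩C|
= 54+51+22 - 17-2-4 + 0
= 127 - 23 + 0
= 104

|A ∪ B ∪ C| = 104


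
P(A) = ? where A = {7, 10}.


|A| = 2, so |P(A)| = 2^2 = 4
Enumerate subsets by cardinality (0 to 2):
∅, {7}, {10}, {7, 10}

P(A) has 4 subsets: ∅, {7}, {10}, {7, 10}


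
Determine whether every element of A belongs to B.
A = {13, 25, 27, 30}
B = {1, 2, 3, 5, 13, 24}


A ⊆ B means every element of A is in B.
Elements in A not in B: {25, 27, 30}
So A ⊄ B.

No, A ⊄ B


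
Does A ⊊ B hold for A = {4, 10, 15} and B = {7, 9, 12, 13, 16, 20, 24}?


A ⊂ B requires: A ⊆ B AND A ≠ B.
A ⊆ B? No
A ⊄ B, so A is not a proper subset.

No, A is not a proper subset of B


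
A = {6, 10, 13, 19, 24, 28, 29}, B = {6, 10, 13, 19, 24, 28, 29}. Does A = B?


Two sets are equal iff they have exactly the same elements.
A = {6, 10, 13, 19, 24, 28, 29}
B = {6, 10, 13, 19, 24, 28, 29}
Same elements → A = B

Yes, A = B


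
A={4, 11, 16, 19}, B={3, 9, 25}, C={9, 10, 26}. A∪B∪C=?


A ∪ B = {3, 4, 9, 11, 16, 19, 25}
(A ∪ B) ∪ C = {3, 4, 9, 10, 11, 16, 19, 25, 26}

A ∪ B ∪ C = {3, 4, 9, 10, 11, 16, 19, 25, 26}


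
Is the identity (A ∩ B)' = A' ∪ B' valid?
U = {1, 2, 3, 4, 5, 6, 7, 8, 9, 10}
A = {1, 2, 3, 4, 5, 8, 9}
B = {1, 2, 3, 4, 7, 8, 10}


LHS: A ∩ B = {1, 2, 3, 4, 8}
(A ∩ B)' = U \ (A ∩ B) = {5, 6, 7, 9, 10}
A' = {6, 7, 10}, B' = {5, 6, 9}
Claimed RHS: A' ∪ B' = {5, 6, 7, 9, 10}
Identity is VALID: LHS = RHS = {5, 6, 7, 9, 10} ✓

Identity is valid. (A ∩ B)' = A' ∪ B' = {5, 6, 7, 9, 10}


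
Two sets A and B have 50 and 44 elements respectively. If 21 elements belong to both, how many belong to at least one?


|A ∪ B| = |A| + |B| - |A ∩ B|
= 50 + 44 - 21
= 73

|A ∪ B| = 73


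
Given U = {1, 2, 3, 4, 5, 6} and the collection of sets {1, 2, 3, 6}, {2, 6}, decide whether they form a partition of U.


A partition requires: (1) non-empty parts, (2) pairwise disjoint, (3) union = U
Parts: {1, 2, 3, 6}, {2, 6}
Union of parts: {1, 2, 3, 6}
U = {1, 2, 3, 4, 5, 6}
All non-empty? True
Pairwise disjoint? False
Covers U? False

No, not a valid partition


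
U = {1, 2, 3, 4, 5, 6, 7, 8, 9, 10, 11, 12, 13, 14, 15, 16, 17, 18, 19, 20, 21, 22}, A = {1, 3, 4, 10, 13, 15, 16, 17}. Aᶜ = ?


Aᶜ = U \ A = elements in U but not in A
U = {1, 2, 3, 4, 5, 6, 7, 8, 9, 10, 11, 12, 13, 14, 15, 16, 17, 18, 19, 20, 21, 22}
A = {1, 3, 4, 10, 13, 15, 16, 17}
Aᶜ = {2, 5, 6, 7, 8, 9, 11, 12, 14, 18, 19, 20, 21, 22}

Aᶜ = {2, 5, 6, 7, 8, 9, 11, 12, 14, 18, 19, 20, 21, 22}


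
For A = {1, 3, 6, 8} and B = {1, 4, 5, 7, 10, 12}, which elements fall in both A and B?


A = {1, 3, 6, 8}
B = {1, 4, 5, 7, 10, 12}
Region: in both A and B
Elements: {1}

Elements in both A and B: {1}


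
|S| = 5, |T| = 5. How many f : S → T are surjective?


n = |S| = 5, k = |T| = 5. Surjections via inclusion-exclusion:
S(n,k) = Σ(-1)^i × C(k,i) × (k-i)^n, i=0 to k
i=0: (-1)^0×C(5,0)×5^5 = 3125
i=1: (-1)^1×C(5,1)×4^5 = -5120
i=2: (-1)^2×C(5,2)×3^5 = 2430
i=3: (-1)^3×C(5,3)×2^5 = -320
i=4: (-1)^4×C(5,4)×1^5 = 5
i=5: (-1)^5×C(5,5)×0^5 = 0
Total = 120

Number of surjections = 120


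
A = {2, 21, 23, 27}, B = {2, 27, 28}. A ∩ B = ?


A ∩ B = elements in both A and B
A = {2, 21, 23, 27}
B = {2, 27, 28}
A ∩ B = {2, 27}

A ∩ B = {2, 27}


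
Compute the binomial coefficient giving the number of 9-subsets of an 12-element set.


C(n,k) = n! / (k!(n-k)!)
C(12,9) = 12! / (9!3!)
= 220

C(12,9) = 220


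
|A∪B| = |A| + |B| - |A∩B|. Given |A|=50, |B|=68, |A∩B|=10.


|A ∪ B| = |A| + |B| - |A ∩ B|
= 50 + 68 - 10
= 108

|A ∪ B| = 108


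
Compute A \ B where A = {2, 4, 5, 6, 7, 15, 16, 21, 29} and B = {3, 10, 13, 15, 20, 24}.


A \ B = elements in A but not in B
A = {2, 4, 5, 6, 7, 15, 16, 21, 29}
B = {3, 10, 13, 15, 20, 24}
Remove from A any elements in B
A \ B = {2, 4, 5, 6, 7, 16, 21, 29}

A \ B = {2, 4, 5, 6, 7, 16, 21, 29}


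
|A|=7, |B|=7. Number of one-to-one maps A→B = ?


An injection sends each of |A| = 7 inputs to a distinct output in B.
# injections = |B|·(|B|-1)·…·(|B|-|A|+1) = 7! / (7 - 7)!
= 7 × 6 × 5 × 4 × 3 × 2 × 1
= 5040

Number of injections = 5040


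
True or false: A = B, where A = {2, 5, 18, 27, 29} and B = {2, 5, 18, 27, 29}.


Two sets are equal iff they have exactly the same elements.
A = {2, 5, 18, 27, 29}
B = {2, 5, 18, 27, 29}
Same elements → A = B

Yes, A = B


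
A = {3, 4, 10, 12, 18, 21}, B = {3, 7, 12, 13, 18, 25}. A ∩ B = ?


A ∩ B = elements in both A and B
A = {3, 4, 10, 12, 18, 21}
B = {3, 7, 12, 13, 18, 25}
A ∩ B = {3, 12, 18}

A ∩ B = {3, 12, 18}


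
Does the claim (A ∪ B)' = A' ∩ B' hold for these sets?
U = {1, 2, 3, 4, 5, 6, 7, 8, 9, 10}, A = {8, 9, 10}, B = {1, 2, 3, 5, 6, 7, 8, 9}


LHS: A ∪ B = {1, 2, 3, 5, 6, 7, 8, 9, 10}
(A ∪ B)' = U \ (A ∪ B) = {4}
A' = {1, 2, 3, 4, 5, 6, 7}, B' = {4, 10}
Claimed RHS: A' ∩ B' = {4}
Identity is VALID: LHS = RHS = {4} ✓

Identity is valid. (A ∪ B)' = A' ∩ B' = {4}


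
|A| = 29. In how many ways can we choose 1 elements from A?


C(n,k) = n! / (k!(n-k)!)
C(29,1) = 29! / (1!28!)
= 29

C(29,1) = 29


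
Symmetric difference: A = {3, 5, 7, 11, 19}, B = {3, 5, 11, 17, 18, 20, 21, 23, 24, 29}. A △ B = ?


A △ B = (A \ B) ∪ (B \ A) = elements in exactly one of A or B
A \ B = {7, 19}
B \ A = {17, 18, 20, 21, 23, 24, 29}
A △ B = {7, 17, 18, 19, 20, 21, 23, 24, 29}

A △ B = {7, 17, 18, 19, 20, 21, 23, 24, 29}


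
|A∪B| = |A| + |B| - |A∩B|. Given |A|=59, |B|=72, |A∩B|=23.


|A ∪ B| = |A| + |B| - |A ∩ B|
= 59 + 72 - 23
= 108

|A ∪ B| = 108


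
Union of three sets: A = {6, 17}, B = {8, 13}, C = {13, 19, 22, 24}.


A ∪ B = {6, 8, 13, 17}
(A ∪ B) ∪ C = {6, 8, 13, 17, 19, 22, 24}

A ∪ B ∪ C = {6, 8, 13, 17, 19, 22, 24}


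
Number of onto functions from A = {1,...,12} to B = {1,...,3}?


n = |A| = 12, k = |B| = 3. Surjections via inclusion-exclusion:
S(n,k) = Σ(-1)^i × C(k,i) × (k-i)^n, i=0 to k
i=0: (-1)^0×C(3,0)×3^12 = 531441
i=1: (-1)^1×C(3,1)×2^12 = -12288
i=2: (-1)^2×C(3,2)×1^12 = 3
i=3: (-1)^3×C(3,3)×0^12 = 0
Total = 519156

Number of surjections = 519156


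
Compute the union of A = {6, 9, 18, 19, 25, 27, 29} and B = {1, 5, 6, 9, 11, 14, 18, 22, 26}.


A ∪ B = all elements in A or B (or both)
A = {6, 9, 18, 19, 25, 27, 29}
B = {1, 5, 6, 9, 11, 14, 18, 22, 26}
A ∪ B = {1, 5, 6, 9, 11, 14, 18, 19, 22, 25, 26, 27, 29}

A ∪ B = {1, 5, 6, 9, 11, 14, 18, 19, 22, 25, 26, 27, 29}


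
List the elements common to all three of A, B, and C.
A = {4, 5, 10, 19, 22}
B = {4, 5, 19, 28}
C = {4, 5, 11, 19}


A ∩ B = {4, 5, 19}
(A ∩ B) ∩ C = {4, 5, 19}

A ∩ B ∩ C = {4, 5, 19}


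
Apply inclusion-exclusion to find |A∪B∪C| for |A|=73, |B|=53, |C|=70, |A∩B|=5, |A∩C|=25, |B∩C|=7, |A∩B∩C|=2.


|A∪B∪C| = |A|+|B|+|C| - |A∩B|-|A∩C|-|B∩C| + |A∩B∩C|
= 73+53+70 - 5-25-7 + 2
= 196 - 37 + 2
= 161

|A ∪ B ∪ C| = 161


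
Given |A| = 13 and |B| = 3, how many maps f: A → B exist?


Each of |A| = 13 inputs maps to any of |B| = 3 outputs.
# functions = |B|^|A| = 3^13
= 1594323

Number of functions = 1594323


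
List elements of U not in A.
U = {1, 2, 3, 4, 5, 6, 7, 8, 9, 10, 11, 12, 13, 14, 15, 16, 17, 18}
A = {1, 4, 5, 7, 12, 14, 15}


Aᶜ = U \ A = elements in U but not in A
U = {1, 2, 3, 4, 5, 6, 7, 8, 9, 10, 11, 12, 13, 14, 15, 16, 17, 18}
A = {1, 4, 5, 7, 12, 14, 15}
Aᶜ = {2, 3, 6, 8, 9, 10, 11, 13, 16, 17, 18}

Aᶜ = {2, 3, 6, 8, 9, 10, 11, 13, 16, 17, 18}


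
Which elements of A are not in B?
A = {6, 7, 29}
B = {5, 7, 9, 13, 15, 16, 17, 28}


A \ B = elements in A but not in B
A = {6, 7, 29}
B = {5, 7, 9, 13, 15, 16, 17, 28}
Remove from A any elements in B
A \ B = {6, 29}

A \ B = {6, 29}


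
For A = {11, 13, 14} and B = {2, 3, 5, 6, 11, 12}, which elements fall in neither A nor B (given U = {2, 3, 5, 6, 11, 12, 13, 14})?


A = {11, 13, 14}
B = {2, 3, 5, 6, 11, 12}
Region: in neither A nor B (given U = {2, 3, 5, 6, 11, 12, 13, 14})
Elements: ∅

Elements in neither A nor B (given U = {2, 3, 5, 6, 11, 12, 13, 14}): ∅


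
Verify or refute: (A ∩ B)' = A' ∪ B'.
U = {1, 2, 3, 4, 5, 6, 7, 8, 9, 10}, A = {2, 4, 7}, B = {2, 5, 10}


LHS: A ∩ B = {2}
(A ∩ B)' = U \ (A ∩ B) = {1, 3, 4, 5, 6, 7, 8, 9, 10}
A' = {1, 3, 5, 6, 8, 9, 10}, B' = {1, 3, 4, 6, 7, 8, 9}
Claimed RHS: A' ∪ B' = {1, 3, 4, 5, 6, 7, 8, 9, 10}
Identity is VALID: LHS = RHS = {1, 3, 4, 5, 6, 7, 8, 9, 10} ✓

Identity is valid. (A ∩ B)' = A' ∪ B' = {1, 3, 4, 5, 6, 7, 8, 9, 10}


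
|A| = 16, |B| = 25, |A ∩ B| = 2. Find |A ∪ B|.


|A ∪ B| = |A| + |B| - |A ∩ B|
= 16 + 25 - 2
= 39

|A ∪ B| = 39


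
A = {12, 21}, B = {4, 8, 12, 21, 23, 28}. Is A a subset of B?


A ⊆ B means every element of A is in B.
All elements of A are in B.
So A ⊆ B.

Yes, A ⊆ B


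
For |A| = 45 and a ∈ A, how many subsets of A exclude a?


Subsets of A avoiding a are subsets of A \ {a}, which has 44 elements.
Count = 2^(n-1) = 2^44
= 17592186044416

Number of subsets avoiding a = 17592186044416


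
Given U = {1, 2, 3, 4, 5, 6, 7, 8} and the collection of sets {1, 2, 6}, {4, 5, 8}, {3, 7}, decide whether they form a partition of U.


A partition requires: (1) non-empty parts, (2) pairwise disjoint, (3) union = U
Parts: {1, 2, 6}, {4, 5, 8}, {3, 7}
Union of parts: {1, 2, 3, 4, 5, 6, 7, 8}
U = {1, 2, 3, 4, 5, 6, 7, 8}
All non-empty? True
Pairwise disjoint? True
Covers U? True

Yes, valid partition


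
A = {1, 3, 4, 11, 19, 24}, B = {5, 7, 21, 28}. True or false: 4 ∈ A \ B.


A = {1, 3, 4, 11, 19, 24}, B = {5, 7, 21, 28}
A \ B = elements in A but not in B
A \ B = {1, 3, 4, 11, 19, 24}
Checking if 4 ∈ A \ B
4 is in A \ B → True

4 ∈ A \ B


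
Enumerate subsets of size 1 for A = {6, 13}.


|A| = 2, so A has C(2,1) = 2 subsets of size 1.
Enumerate by choosing 1 elements from A at a time:
{6}, {13}

1-element subsets (2 total): {6}, {13}


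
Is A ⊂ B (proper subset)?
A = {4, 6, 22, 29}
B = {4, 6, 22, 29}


A ⊂ B requires: A ⊆ B AND A ≠ B.
A ⊆ B? Yes
A = B? Yes
A = B, so A is not a PROPER subset.

No, A is not a proper subset of B


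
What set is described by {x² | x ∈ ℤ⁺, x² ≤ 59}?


Checking each candidate:
Condition: positive perfect squares ≤ 59
Result = {1, 4, 9, 16, 25, 36, 49}

{1, 4, 9, 16, 25, 36, 49}


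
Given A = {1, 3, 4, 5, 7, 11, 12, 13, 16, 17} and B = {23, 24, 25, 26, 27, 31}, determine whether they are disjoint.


Disjoint means A ∩ B = ∅.
A ∩ B = ∅
A ∩ B = ∅, so A and B are disjoint.

Yes, A and B are disjoint


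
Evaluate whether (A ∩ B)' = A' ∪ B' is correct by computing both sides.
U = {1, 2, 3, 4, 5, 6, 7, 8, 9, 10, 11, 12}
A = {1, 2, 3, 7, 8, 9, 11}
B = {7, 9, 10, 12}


LHS: A ∩ B = {7, 9}
(A ∩ B)' = U \ (A ∩ B) = {1, 2, 3, 4, 5, 6, 8, 10, 11, 12}
A' = {4, 5, 6, 10, 12}, B' = {1, 2, 3, 4, 5, 6, 8, 11}
Claimed RHS: A' ∪ B' = {1, 2, 3, 4, 5, 6, 8, 10, 11, 12}
Identity is VALID: LHS = RHS = {1, 2, 3, 4, 5, 6, 8, 10, 11, 12} ✓

Identity is valid. (A ∩ B)' = A' ∪ B' = {1, 2, 3, 4, 5, 6, 8, 10, 11, 12}


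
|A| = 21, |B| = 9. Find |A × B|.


|A × B| = |A| × |B|
= 21 × 9
= 189

|A × B| = 189


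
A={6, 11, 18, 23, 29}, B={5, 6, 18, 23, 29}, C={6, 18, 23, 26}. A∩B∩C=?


A ∩ B = {6, 18, 23, 29}
(A ∩ B) ∩ C = {6, 18, 23}

A ∩ B ∩ C = {6, 18, 23}


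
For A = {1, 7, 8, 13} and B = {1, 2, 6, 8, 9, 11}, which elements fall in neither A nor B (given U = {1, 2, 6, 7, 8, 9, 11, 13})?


A = {1, 7, 8, 13}
B = {1, 2, 6, 8, 9, 11}
Region: in neither A nor B (given U = {1, 2, 6, 7, 8, 9, 11, 13})
Elements: ∅

Elements in neither A nor B (given U = {1, 2, 6, 7, 8, 9, 11, 13}): ∅


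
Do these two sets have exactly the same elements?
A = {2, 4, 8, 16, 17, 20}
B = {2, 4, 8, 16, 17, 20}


Two sets are equal iff they have exactly the same elements.
A = {2, 4, 8, 16, 17, 20}
B = {2, 4, 8, 16, 17, 20}
Same elements → A = B

Yes, A = B


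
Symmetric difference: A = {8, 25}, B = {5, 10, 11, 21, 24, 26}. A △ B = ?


A △ B = (A \ B) ∪ (B \ A) = elements in exactly one of A or B
A \ B = {8, 25}
B \ A = {5, 10, 11, 21, 24, 26}
A △ B = {5, 8, 10, 11, 21, 24, 25, 26}

A △ B = {5, 8, 10, 11, 21, 24, 25, 26}


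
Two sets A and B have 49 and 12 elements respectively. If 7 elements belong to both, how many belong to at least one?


|A ∪ B| = |A| + |B| - |A ∩ B|
= 49 + 12 - 7
= 54

|A ∪ B| = 54


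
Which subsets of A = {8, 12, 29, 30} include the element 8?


A subset of A contains 8 iff the remaining 3 elements form any subset of A \ {8}.
Count: 2^(n-1) = 2^3 = 8
Subsets containing 8: {8}, {8, 12}, {8, 29}, {8, 30}, {8, 12, 29}, {8, 12, 30}, {8, 29, 30}, {8, 12, 29, 30}

Subsets containing 8 (8 total): {8}, {8, 12}, {8, 29}, {8, 30}, {8, 12, 29}, {8, 12, 30}, {8, 29, 30}, {8, 12, 29, 30}


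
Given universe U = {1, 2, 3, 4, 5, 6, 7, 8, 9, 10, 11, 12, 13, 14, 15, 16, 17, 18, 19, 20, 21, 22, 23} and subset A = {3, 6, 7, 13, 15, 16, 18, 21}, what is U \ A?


Aᶜ = U \ A = elements in U but not in A
U = {1, 2, 3, 4, 5, 6, 7, 8, 9, 10, 11, 12, 13, 14, 15, 16, 17, 18, 19, 20, 21, 22, 23}
A = {3, 6, 7, 13, 15, 16, 18, 21}
Aᶜ = {1, 2, 4, 5, 8, 9, 10, 11, 12, 14, 17, 19, 20, 22, 23}

Aᶜ = {1, 2, 4, 5, 8, 9, 10, 11, 12, 14, 17, 19, 20, 22, 23}


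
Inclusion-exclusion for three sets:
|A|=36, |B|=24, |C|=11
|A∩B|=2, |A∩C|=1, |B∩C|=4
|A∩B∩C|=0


|A∪B∪C| = |A|+|B|+|C| - |A∩B|-|A∩C|-|B∩C| + |A∩B∩C|
= 36+24+11 - 2-1-4 + 0
= 71 - 7 + 0
= 64

|A ∪ B ∪ C| = 64


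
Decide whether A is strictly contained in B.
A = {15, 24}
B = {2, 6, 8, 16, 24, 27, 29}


A ⊂ B requires: A ⊆ B AND A ≠ B.
A ⊆ B? No
A ⊄ B, so A is not a proper subset.

No, A is not a proper subset of B


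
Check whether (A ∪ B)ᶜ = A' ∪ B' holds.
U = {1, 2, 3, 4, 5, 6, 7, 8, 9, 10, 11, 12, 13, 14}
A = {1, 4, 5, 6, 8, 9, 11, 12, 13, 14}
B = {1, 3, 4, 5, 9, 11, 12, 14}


LHS: A ∪ B = {1, 3, 4, 5, 6, 8, 9, 11, 12, 13, 14}
(A ∪ B)' = U \ (A ∪ B) = {2, 7, 10}
A' = {2, 3, 7, 10}, B' = {2, 6, 7, 8, 10, 13}
Claimed RHS: A' ∪ B' = {2, 3, 6, 7, 8, 10, 13}
Identity is INVALID: LHS = {2, 7, 10} but the RHS claimed here equals {2, 3, 6, 7, 8, 10, 13}. The correct form is (A ∪ B)' = A' ∩ B'.

Identity is invalid: (A ∪ B)' = {2, 7, 10} but A' ∪ B' = {2, 3, 6, 7, 8, 10, 13}. The correct De Morgan law is (A ∪ B)' = A' ∩ B'.


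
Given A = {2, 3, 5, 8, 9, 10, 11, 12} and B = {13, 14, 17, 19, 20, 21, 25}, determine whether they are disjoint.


Disjoint means A ∩ B = ∅.
A ∩ B = ∅
A ∩ B = ∅, so A and B are disjoint.

Yes, A and B are disjoint


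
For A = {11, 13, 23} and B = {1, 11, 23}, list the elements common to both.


A ∩ B = elements in both A and B
A = {11, 13, 23}
B = {1, 11, 23}
A ∩ B = {11, 23}

A ∩ B = {11, 23}


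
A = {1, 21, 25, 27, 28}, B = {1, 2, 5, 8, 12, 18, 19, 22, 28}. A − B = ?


A \ B = elements in A but not in B
A = {1, 21, 25, 27, 28}
B = {1, 2, 5, 8, 12, 18, 19, 22, 28}
Remove from A any elements in B
A \ B = {21, 25, 27}

A \ B = {21, 25, 27}


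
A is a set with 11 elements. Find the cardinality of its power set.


Number of subsets = 2^n
= 2^11
= 2048

|P(A)| = 2048


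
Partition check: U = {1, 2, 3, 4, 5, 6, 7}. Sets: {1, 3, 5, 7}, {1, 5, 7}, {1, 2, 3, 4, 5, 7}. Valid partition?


A partition requires: (1) non-empty parts, (2) pairwise disjoint, (3) union = U
Parts: {1, 3, 5, 7}, {1, 5, 7}, {1, 2, 3, 4, 5, 7}
Union of parts: {1, 2, 3, 4, 5, 7}
U = {1, 2, 3, 4, 5, 6, 7}
All non-empty? True
Pairwise disjoint? False
Covers U? False

No, not a valid partition


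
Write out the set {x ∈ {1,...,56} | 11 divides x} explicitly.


Checking each candidate:
Condition: multiples of 11 in {1,...,56}
Result = {11, 22, 33, 44, 55}

{11, 22, 33, 44, 55}


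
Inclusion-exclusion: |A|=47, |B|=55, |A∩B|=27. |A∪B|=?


|A ∪ B| = |A| + |B| - |A ∩ B|
= 47 + 55 - 27
= 75

|A ∪ B| = 75


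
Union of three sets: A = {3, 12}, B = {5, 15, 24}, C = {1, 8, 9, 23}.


A ∪ B = {3, 5, 12, 15, 24}
(A ∪ B) ∪ C = {1, 3, 5, 8, 9, 12, 15, 23, 24}

A ∪ B ∪ C = {1, 3, 5, 8, 9, 12, 15, 23, 24}


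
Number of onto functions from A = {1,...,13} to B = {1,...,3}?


n = |A| = 13, k = |B| = 3. Surjections via inclusion-exclusion:
S(n,k) = Σ(-1)^i × C(k,i) × (k-i)^n, i=0 to k
i=0: (-1)^0×C(3,0)×3^13 = 1594323
i=1: (-1)^1×C(3,1)×2^13 = -24576
i=2: (-1)^2×C(3,2)×1^13 = 3
i=3: (-1)^3×C(3,3)×0^13 = 0
Total = 1569750

Number of surjections = 1569750


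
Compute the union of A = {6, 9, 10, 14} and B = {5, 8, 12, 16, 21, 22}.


A ∪ B = all elements in A or B (or both)
A = {6, 9, 10, 14}
B = {5, 8, 12, 16, 21, 22}
A ∪ B = {5, 6, 8, 9, 10, 12, 14, 16, 21, 22}

A ∪ B = {5, 6, 8, 9, 10, 12, 14, 16, 21, 22}


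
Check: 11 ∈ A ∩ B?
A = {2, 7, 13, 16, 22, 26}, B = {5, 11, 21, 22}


A = {2, 7, 13, 16, 22, 26}, B = {5, 11, 21, 22}
A ∩ B = elements in both A and B
A ∩ B = {22}
Checking if 11 ∈ A ∩ B
11 is not in A ∩ B → False

11 ∉ A ∩ B


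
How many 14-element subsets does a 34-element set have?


C(n,k) = n! / (k!(n-k)!)
C(34,14) = 34! / (14!20!)
= 1391975640

C(34,14) = 1391975640


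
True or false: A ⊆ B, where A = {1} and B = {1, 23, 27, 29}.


A ⊆ B means every element of A is in B.
All elements of A are in B.
So A ⊆ B.

Yes, A ⊆ B


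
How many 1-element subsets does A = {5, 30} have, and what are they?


|A| = 2, so A has C(2,1) = 2 subsets of size 1.
Enumerate by choosing 1 elements from A at a time:
{5}, {30}

1-element subsets (2 total): {5}, {30}


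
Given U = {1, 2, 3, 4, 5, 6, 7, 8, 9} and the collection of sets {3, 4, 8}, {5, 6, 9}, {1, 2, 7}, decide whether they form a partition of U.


A partition requires: (1) non-empty parts, (2) pairwise disjoint, (3) union = U
Parts: {3, 4, 8}, {5, 6, 9}, {1, 2, 7}
Union of parts: {1, 2, 3, 4, 5, 6, 7, 8, 9}
U = {1, 2, 3, 4, 5, 6, 7, 8, 9}
All non-empty? True
Pairwise disjoint? True
Covers U? True

Yes, valid partition


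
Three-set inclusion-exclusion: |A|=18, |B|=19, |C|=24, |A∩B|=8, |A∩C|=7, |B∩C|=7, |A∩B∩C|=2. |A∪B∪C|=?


|A∪B∪C| = |A|+|B|+|C| - |A∩B|-|A∩C|-|B∩C| + |A∩B∩C|
= 18+19+24 - 8-7-7 + 2
= 61 - 22 + 2
= 41

|A ∪ B ∪ C| = 41


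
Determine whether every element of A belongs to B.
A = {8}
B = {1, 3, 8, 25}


A ⊆ B means every element of A is in B.
All elements of A are in B.
So A ⊆ B.

Yes, A ⊆ B


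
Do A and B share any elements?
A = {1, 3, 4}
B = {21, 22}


Disjoint means A ∩ B = ∅.
A ∩ B = ∅
A ∩ B = ∅, so A and B are disjoint.

No — A and B share no elements (A ∩ B = ∅), so they are disjoint


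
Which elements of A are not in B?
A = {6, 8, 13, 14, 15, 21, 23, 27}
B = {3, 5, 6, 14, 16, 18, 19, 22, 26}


A \ B = elements in A but not in B
A = {6, 8, 13, 14, 15, 21, 23, 27}
B = {3, 5, 6, 14, 16, 18, 19, 22, 26}
Remove from A any elements in B
A \ B = {8, 13, 15, 21, 23, 27}

A \ B = {8, 13, 15, 21, 23, 27}


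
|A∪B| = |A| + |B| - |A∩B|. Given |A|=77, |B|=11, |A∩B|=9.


|A ∪ B| = |A| + |B| - |A ∩ B|
= 77 + 11 - 9
= 79

|A ∪ B| = 79


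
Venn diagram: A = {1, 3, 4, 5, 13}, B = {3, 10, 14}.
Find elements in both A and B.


A = {1, 3, 4, 5, 13}
B = {3, 10, 14}
Region: in both A and B
Elements: {3}

Elements in both A and B: {3}


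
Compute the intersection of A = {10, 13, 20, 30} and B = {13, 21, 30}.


A ∩ B = elements in both A and B
A = {10, 13, 20, 30}
B = {13, 21, 30}
A ∩ B = {13, 30}

A ∩ B = {13, 30}


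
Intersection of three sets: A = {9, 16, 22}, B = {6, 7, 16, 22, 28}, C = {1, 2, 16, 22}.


A ∩ B = {16, 22}
(A ∩ B) ∩ C = {16, 22}

A ∩ B ∩ C = {16, 22}


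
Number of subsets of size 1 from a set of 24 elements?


C(n,k) = n! / (k!(n-k)!)
C(24,1) = 24! / (1!23!)
= 24

C(24,1) = 24


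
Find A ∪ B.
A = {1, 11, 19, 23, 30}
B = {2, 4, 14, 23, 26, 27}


A ∪ B = all elements in A or B (or both)
A = {1, 11, 19, 23, 30}
B = {2, 4, 14, 23, 26, 27}
A ∪ B = {1, 2, 4, 11, 14, 19, 23, 26, 27, 30}

A ∪ B = {1, 2, 4, 11, 14, 19, 23, 26, 27, 30}


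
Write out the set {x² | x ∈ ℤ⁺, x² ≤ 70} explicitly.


Checking each candidate:
Condition: positive perfect squares ≤ 70
Result = {1, 4, 9, 16, 25, 36, 49, 64}

{1, 4, 9, 16, 25, 36, 49, 64}


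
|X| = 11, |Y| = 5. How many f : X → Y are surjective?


n = |X| = 11, k = |Y| = 5. Surjections via inclusion-exclusion:
S(n,k) = Σ(-1)^i × C(k,i) × (k-i)^n, i=0 to k
i=0: (-1)^0×C(5,0)×5^11 = 48828125
i=1: (-1)^1×C(5,1)×4^11 = -20971520
i=2: (-1)^2×C(5,2)×3^11 = 1771470
i=3: (-1)^3×C(5,3)×2^11 = -20480
i=4: (-1)^4×C(5,4)×1^11 = 5
i=5: (-1)^5×C(5,5)×0^11 = 0
Total = 29607600

Number of surjections = 29607600


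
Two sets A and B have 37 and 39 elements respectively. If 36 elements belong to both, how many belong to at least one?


|A ∪ B| = |A| + |B| - |A ∩ B|
= 37 + 39 - 36
= 40

|A ∪ B| = 40


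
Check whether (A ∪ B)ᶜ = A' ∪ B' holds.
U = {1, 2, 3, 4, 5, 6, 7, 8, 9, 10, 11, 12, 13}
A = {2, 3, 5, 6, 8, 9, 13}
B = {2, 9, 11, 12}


LHS: A ∪ B = {2, 3, 5, 6, 8, 9, 11, 12, 13}
(A ∪ B)' = U \ (A ∪ B) = {1, 4, 7, 10}
A' = {1, 4, 7, 10, 11, 12}, B' = {1, 3, 4, 5, 6, 7, 8, 10, 13}
Claimed RHS: A' ∪ B' = {1, 3, 4, 5, 6, 7, 8, 10, 11, 12, 13}
Identity is INVALID: LHS = {1, 4, 7, 10} but the RHS claimed here equals {1, 3, 4, 5, 6, 7, 8, 10, 11, 12, 13}. The correct form is (A ∪ B)' = A' ∩ B'.

Identity is invalid: (A ∪ B)' = {1, 4, 7, 10} but A' ∪ B' = {1, 3, 4, 5, 6, 7, 8, 10, 11, 12, 13}. The correct De Morgan law is (A ∪ B)' = A' ∩ B'.


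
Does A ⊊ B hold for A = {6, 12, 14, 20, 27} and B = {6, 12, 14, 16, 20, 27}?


A ⊂ B requires: A ⊆ B AND A ≠ B.
A ⊆ B? Yes
A = B? No
A ⊂ B: Yes (A is a proper subset of B)

Yes, A ⊂ B


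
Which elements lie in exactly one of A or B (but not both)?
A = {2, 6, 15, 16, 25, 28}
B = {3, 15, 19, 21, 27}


A △ B = (A \ B) ∪ (B \ A) = elements in exactly one of A or B
A \ B = {2, 6, 16, 25, 28}
B \ A = {3, 19, 21, 27}
A △ B = {2, 3, 6, 16, 19, 21, 25, 27, 28}

A △ B = {2, 3, 6, 16, 19, 21, 25, 27, 28}


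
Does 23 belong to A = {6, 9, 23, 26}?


A = {6, 9, 23, 26}
Checking if 23 is in A
23 is in A → True

23 ∈ A


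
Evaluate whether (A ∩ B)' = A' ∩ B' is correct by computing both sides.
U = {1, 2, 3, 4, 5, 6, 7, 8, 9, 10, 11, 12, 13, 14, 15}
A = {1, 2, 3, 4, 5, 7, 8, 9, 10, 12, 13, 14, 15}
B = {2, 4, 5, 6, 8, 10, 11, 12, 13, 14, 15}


LHS: A ∩ B = {2, 4, 5, 8, 10, 12, 13, 14, 15}
(A ∩ B)' = U \ (A ∩ B) = {1, 3, 6, 7, 9, 11}
A' = {6, 11}, B' = {1, 3, 7, 9}
Claimed RHS: A' ∩ B' = ∅
Identity is INVALID: LHS = {1, 3, 6, 7, 9, 11} but the RHS claimed here equals ∅. The correct form is (A ∩ B)' = A' ∪ B'.

Identity is invalid: (A ∩ B)' = {1, 3, 6, 7, 9, 11} but A' ∩ B' = ∅. The correct De Morgan law is (A ∩ B)' = A' ∪ B'.


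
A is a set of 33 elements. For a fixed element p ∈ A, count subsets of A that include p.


Subsets of A containing p correspond to subsets of A \ {p}, which has 32 elements.
Count = 2^(n-1) = 2^32
= 4294967296

Number of subsets containing p = 4294967296


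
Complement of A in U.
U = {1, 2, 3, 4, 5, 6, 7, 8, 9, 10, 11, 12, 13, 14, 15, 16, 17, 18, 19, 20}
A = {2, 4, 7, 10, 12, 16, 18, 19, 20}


Aᶜ = U \ A = elements in U but not in A
U = {1, 2, 3, 4, 5, 6, 7, 8, 9, 10, 11, 12, 13, 14, 15, 16, 17, 18, 19, 20}
A = {2, 4, 7, 10, 12, 16, 18, 19, 20}
Aᶜ = {1, 3, 5, 6, 8, 9, 11, 13, 14, 15, 17}

Aᶜ = {1, 3, 5, 6, 8, 9, 11, 13, 14, 15, 17}


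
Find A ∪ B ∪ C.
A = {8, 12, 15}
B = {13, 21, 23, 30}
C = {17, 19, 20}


A ∪ B = {8, 12, 13, 15, 21, 23, 30}
(A ∪ B) ∪ C = {8, 12, 13, 15, 17, 19, 20, 21, 23, 30}

A ∪ B ∪ C = {8, 12, 13, 15, 17, 19, 20, 21, 23, 30}


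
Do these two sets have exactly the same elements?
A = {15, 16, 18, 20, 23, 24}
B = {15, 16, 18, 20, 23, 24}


Two sets are equal iff they have exactly the same elements.
A = {15, 16, 18, 20, 23, 24}
B = {15, 16, 18, 20, 23, 24}
Same elements → A = B

Yes, A = B


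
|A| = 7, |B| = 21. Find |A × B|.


|A × B| = |A| × |B|
= 7 × 21
= 147

|A × B| = 147


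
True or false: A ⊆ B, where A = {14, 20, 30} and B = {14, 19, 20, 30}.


A ⊆ B means every element of A is in B.
All elements of A are in B.
So A ⊆ B.

Yes, A ⊆ B


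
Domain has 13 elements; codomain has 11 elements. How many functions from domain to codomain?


Each of |A| = 13 inputs maps to any of |B| = 11 outputs.
# functions = |B|^|A| = 11^13
= 34522712143931

Number of functions = 34522712143931


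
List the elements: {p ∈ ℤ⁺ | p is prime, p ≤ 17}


Checking each candidate:
Condition: primes ≤ 17
Result = {2, 3, 5, 7, 11, 13, 17}

{2, 3, 5, 7, 11, 13, 17}


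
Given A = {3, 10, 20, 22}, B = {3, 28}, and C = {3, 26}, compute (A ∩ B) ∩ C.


A ∩ B = {3}
(A ∩ B) ∩ C = {3}

A ∩ B ∩ C = {3}


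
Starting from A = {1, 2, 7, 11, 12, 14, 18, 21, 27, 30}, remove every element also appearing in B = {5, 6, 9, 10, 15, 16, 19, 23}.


A \ B = elements in A but not in B
A = {1, 2, 7, 11, 12, 14, 18, 21, 27, 30}
B = {5, 6, 9, 10, 15, 16, 19, 23}
Remove from A any elements in B
A \ B = {1, 2, 7, 11, 12, 14, 18, 21, 27, 30}

A \ B = {1, 2, 7, 11, 12, 14, 18, 21, 27, 30}


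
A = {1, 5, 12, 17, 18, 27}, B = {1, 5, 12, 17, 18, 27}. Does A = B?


Two sets are equal iff they have exactly the same elements.
A = {1, 5, 12, 17, 18, 27}
B = {1, 5, 12, 17, 18, 27}
Same elements → A = B

Yes, A = B


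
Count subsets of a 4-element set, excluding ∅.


Total subsets = 2^n = 2^4 = 16
Non-empty subsets exclude the empty set: 2^n - 1
= 16 - 1
= 15

Number of non-empty subsets = 15


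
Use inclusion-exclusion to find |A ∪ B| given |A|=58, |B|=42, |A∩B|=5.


|A ∪ B| = |A| + |B| - |A ∩ B|
= 58 + 42 - 5
= 95

|A ∪ B| = 95


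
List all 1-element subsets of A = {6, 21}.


|A| = 2, so A has C(2,1) = 2 subsets of size 1.
Enumerate by choosing 1 elements from A at a time:
{6}, {21}

1-element subsets (2 total): {6}, {21}


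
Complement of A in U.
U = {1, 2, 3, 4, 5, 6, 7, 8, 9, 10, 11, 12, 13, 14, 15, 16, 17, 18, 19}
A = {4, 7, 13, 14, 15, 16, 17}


Aᶜ = U \ A = elements in U but not in A
U = {1, 2, 3, 4, 5, 6, 7, 8, 9, 10, 11, 12, 13, 14, 15, 16, 17, 18, 19}
A = {4, 7, 13, 14, 15, 16, 17}
Aᶜ = {1, 2, 3, 5, 6, 8, 9, 10, 11, 12, 18, 19}

Aᶜ = {1, 2, 3, 5, 6, 8, 9, 10, 11, 12, 18, 19}


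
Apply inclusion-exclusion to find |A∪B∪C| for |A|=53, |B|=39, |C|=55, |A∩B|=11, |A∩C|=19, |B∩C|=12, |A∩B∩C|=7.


|A∪B∪C| = |A|+|B|+|C| - |A∩B|-|A∩C|-|B∩C| + |A∩B∩C|
= 53+39+55 - 11-19-12 + 7
= 147 - 42 + 7
= 112

|A ∪ B ∪ C| = 112


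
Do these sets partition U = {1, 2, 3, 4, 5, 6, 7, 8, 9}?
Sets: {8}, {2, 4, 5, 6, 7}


A partition requires: (1) non-empty parts, (2) pairwise disjoint, (3) union = U
Parts: {8}, {2, 4, 5, 6, 7}
Union of parts: {2, 4, 5, 6, 7, 8}
U = {1, 2, 3, 4, 5, 6, 7, 8, 9}
All non-empty? True
Pairwise disjoint? True
Covers U? False

No, not a valid partition


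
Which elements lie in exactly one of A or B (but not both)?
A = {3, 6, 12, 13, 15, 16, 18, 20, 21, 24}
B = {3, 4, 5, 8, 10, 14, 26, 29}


A △ B = (A \ B) ∪ (B \ A) = elements in exactly one of A or B
A \ B = {6, 12, 13, 15, 16, 18, 20, 21, 24}
B \ A = {4, 5, 8, 10, 14, 26, 29}
A △ B = {4, 5, 6, 8, 10, 12, 13, 14, 15, 16, 18, 20, 21, 24, 26, 29}

A △ B = {4, 5, 6, 8, 10, 12, 13, 14, 15, 16, 18, 20, 21, 24, 26, 29}
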